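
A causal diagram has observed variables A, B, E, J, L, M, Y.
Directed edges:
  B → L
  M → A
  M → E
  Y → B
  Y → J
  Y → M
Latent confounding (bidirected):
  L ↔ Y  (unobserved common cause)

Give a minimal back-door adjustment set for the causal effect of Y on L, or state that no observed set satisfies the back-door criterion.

desc(Y)\{Y}={A,B,E,J,L,M}; candidates ⊆ {—}.
Y↔L: latent back-door arc(s) into Y.
size 0: {}; under {} Y still reaches {L} ∋ L.
Y↔L cannot be blocked by any observed set — no back-door set.

Y→L: no observed back-door set.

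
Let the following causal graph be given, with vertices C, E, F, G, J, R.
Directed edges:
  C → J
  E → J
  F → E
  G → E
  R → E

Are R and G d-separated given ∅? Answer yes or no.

Yes — R ⊥ G | ∅.

Bayes-Ball from R | ∅ reaches {E,J}.
G ∉ reach(R|∅) ⇒ R ⊥ G | ∅.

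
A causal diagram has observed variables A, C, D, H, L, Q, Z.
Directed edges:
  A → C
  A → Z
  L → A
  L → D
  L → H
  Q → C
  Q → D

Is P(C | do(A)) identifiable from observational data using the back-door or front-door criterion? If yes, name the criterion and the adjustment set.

desc(A)\{A}={C,Z}; candidates ⊆ {D,H,L,Q}.
∅: A⊥C given ∅ in G with A→· removed — back-door holds.
P(C|do(A)) = P(C|A) — no adjustment needed.

P(C|do(A)): backdoor, adjust for ∅.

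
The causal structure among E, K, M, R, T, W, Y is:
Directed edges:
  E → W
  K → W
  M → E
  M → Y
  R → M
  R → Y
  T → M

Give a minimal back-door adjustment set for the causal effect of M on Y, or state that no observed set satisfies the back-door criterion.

M→Y: minimal back-door set {R}.

desc(M)\{M}={E,W,Y}; candidates ⊆ {K,R,T}.
size 0: {}; under {} M still reaches {R,T,Y} ∋ Y.
{R}: M⊥Y given {R} in G with M→· removed — back-door holds.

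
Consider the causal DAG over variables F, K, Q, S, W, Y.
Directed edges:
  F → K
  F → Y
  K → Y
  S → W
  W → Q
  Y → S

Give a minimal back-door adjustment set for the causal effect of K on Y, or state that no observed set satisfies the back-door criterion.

desc(K)\{K}={Q,S,W,Y}; candidates ⊆ {F}.
size 0: {}; under {} K still reaches {F,Q,S,W,Y} ∋ Y.
{F}: K⊥Y given {F} in G with K→· removed — back-door holds.

K→Y: minimal back-door set {F}.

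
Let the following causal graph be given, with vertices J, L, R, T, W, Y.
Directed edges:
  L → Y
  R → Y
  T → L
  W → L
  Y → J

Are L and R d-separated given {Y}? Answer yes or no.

Bayes-Ball from L | {Y} reaches {R,T,W}.
R ∈ reach(L|{Y}) ⇒ L ⊥̸ R | {Y}.

No — L and R are d-connected given {Y}.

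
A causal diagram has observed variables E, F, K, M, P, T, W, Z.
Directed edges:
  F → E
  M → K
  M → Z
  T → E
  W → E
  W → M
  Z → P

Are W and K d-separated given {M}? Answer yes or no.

Bayes-Ball from W | {M} reaches {E}.
K ∉ reach(W|{M}) ⇒ W ⊥ K | {M}.

Yes — W ⊥ K | {M}.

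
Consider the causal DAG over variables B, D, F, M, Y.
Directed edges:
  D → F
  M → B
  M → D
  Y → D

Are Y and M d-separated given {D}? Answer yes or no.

No — Y and M are d-connected given {D}.

Bayes-Ball from Y | {D} reaches {B,M}.
M ∈ reach(Y|{D}) ⇒ Y ⊥̸ M | {D}.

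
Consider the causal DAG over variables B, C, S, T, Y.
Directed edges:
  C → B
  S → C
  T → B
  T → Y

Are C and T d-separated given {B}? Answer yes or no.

No — C and T are d-connected given {B}.

Bayes-Ball from C | {B} reaches {S,T,Y}.
T ∈ reach(C|{B}) ⇒ C ⊥̸ T | {B}.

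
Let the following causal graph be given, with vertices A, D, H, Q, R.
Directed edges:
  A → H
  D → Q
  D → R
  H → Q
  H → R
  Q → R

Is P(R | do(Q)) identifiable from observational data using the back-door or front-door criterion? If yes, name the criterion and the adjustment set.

desc(Q)\{Q}={R}; candidates ⊆ {A,D,H}.
size 0: {}; under {} Q still reaches {A,D,H,R} ∋ R.
size 1: {A}, {D}, {H}; under {A} Q still reaches {D,H,R} ∋ R.
{D,H}: Q⊥R given {D,H} in G with Q→· removed — back-door holds.
P(R|do(Q)) = Σ_{D,H} P(R|Q,D,H)·P(D,H).

P(R|do(Q)): backdoor, adjust for {D, H}.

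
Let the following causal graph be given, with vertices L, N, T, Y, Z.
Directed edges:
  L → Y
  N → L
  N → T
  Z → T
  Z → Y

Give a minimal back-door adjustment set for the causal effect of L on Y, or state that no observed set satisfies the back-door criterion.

L→Y: minimal back-door set ∅.

desc(L)\{L}={Y}; candidates ⊆ {N,T,Z}.
∅: L⊥Y given ∅ in G with L→· removed — back-door holds.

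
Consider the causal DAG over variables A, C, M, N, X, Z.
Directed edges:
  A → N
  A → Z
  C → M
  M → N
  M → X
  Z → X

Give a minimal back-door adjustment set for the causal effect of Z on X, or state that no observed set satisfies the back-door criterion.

Z→X: minimal back-door set ∅.

desc(Z)\{Z}={X}; candidates ⊆ {A,C,M,N}.
∅: Z⊥X given ∅ in G with Z→· removed — back-door holds.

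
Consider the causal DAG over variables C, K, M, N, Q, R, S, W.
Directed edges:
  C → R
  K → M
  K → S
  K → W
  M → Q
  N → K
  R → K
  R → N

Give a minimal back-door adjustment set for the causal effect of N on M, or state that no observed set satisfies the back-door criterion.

N→M: minimal back-door set {R}.

desc(N)\{N}={K,M,Q,S,W}; candidates ⊆ {C,R}.
size 0: {}; under {} N still reaches {C,K,M,Q,R,S,W} ∋ M.
{R}: N⊥M given {R} in G with N→· removed — back-door holds.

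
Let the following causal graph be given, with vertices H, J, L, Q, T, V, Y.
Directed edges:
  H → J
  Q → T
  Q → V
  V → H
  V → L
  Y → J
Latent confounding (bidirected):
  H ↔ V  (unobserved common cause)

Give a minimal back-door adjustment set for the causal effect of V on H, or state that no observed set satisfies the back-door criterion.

V→H: no observed back-door set.

desc(V)\{V}={H,J,L}; candidates ⊆ {Q,T,Y}.
V↔H: latent back-door arc(s) into V.
size 0: {}; under {} V still reaches {H,J,Q,T} ∋ H.
size 1: {Q}, {T}, {Y}; under {Q} V still reaches {H,J} ∋ H.
size 2: {Q,T}, {Q,Y}, {T,Y}; under {Q,T} V still reaches {H,J} ∋ H.
V↔H cannot be blocked by any observed set — no back-door set.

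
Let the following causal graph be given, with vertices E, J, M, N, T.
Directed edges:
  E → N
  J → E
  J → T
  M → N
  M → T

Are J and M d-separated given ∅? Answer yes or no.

Bayes-Ball from J | ∅ reaches {E,N,T}.
M ∉ reach(J|∅) ⇒ J ⊥ M | ∅.

Yes — J ⊥ M | ∅.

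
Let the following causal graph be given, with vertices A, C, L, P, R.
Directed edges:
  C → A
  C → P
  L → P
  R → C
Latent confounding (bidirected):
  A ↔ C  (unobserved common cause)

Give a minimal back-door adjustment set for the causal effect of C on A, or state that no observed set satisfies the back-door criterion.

C→A: no observed back-door set.

desc(C)\{C}={A,P}; candidates ⊆ {L,R}.
C↔A: latent back-door arc(s) into C.
size 0: {}; under {} C still reaches {A,R} ∋ A.
size 1: {L}, {R}; under {L} C still reaches {A,R} ∋ A.
size 2: {L,R}; under {L,R} C still reaches {A} ∋ A.
C↔A cannot be blocked by any observed set — no back-door set.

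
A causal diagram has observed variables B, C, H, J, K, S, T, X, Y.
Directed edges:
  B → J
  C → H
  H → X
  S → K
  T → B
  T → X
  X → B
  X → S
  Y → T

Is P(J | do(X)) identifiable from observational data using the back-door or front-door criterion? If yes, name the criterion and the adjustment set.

P(J|do(X)): backdoor, adjust for {T}.

desc(X)\{X}={B,J,K,S}; candidates ⊆ {C,H,T,Y}.
size 0: {}; under {} X still reaches {B,C,H,J,T,Y} ∋ J.
{T}: X⊥J given {T} in G with X→· removed — back-door holds.
P(J|do(X)) = Σ_{T} P(J|X,T)·P(T).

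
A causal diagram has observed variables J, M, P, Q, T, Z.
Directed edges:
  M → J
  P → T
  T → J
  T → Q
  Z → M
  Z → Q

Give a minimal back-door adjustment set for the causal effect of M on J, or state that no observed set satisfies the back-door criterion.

M→J: minimal back-door set ∅.

desc(M)\{M}={J}; candidates ⊆ {P,Q,T,Z}.
∅: M⊥J given ∅ in G with M→· removed — back-door holds.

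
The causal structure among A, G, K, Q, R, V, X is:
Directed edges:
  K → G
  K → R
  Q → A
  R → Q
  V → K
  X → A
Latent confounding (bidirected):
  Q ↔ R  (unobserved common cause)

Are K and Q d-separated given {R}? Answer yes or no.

No — K and Q are d-connected given {R}.

Bayes-Ball from K | {R} reaches {A,G,Q,V}.
Q ∈ reach(K|{R}) ⇒ K ⊥̸ Q | {R}.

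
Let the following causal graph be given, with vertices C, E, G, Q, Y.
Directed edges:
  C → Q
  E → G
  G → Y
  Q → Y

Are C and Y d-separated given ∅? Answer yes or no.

Bayes-Ball from C | ∅ reaches {Q,Y}.
Y ∈ reach(C|∅) ⇒ C ⊥̸ Y | ∅.

No — C and Y are d-connected given ∅.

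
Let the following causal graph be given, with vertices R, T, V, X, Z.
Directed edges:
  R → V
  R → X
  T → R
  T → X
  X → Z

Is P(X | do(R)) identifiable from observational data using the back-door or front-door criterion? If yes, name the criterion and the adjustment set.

desc(R)\{R}={V,X,Z}; candidates ⊆ {T}.
size 0: {}; under {} R still reaches {T,X,Z} ∋ X.
{T}: R⊥X given {T} in G with R→· removed — back-door holds.
P(X|do(R)) = Σ_{T} P(X|R,T)·P(T).

P(X|do(R)): backdoor, adjust for {T}.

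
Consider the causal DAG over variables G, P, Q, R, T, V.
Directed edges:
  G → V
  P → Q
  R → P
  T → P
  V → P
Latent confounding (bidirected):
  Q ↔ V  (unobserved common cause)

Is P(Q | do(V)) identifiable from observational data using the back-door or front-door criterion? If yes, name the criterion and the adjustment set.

desc(V)\{V}={P,Q}; candidates ⊆ {G,R,T}.
V↔Q: latent back-door arc(s) into V.
size 0: {}; under {} V still reaches {G,Q} ∋ Q.
size 1: {G}, {R}, {T}; under {G} V still reaches {Q} ∋ Q.
size 2: {G,R}, {G,T}, {R,T}; under {G,R} V still reaches {Q} ∋ Q.
V↔Q cannot be blocked by any observed set — no back-door set.
{P}: (i) intercepts every directed V→Q path; (ii) no back-door V→{P}; (iii) {V} blocks every back-door {P}→Q. Front-door holds.
P(Q|do(V)) = Σ_{P} P(P|V) Σ_{V'} P(Q|P,V')P(V').

P(Q|do(V)): frontdoor, adjust for {P}.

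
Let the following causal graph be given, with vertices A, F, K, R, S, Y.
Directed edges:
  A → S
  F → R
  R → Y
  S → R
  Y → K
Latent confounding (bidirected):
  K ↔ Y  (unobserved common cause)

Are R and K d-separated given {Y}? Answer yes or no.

No — R and K are d-connected given {Y}.

Bayes-Ball from R | {Y} reaches {A,F,K,S}.
K ∈ reach(R|{Y}) ⇒ R ⊥̸ K | {Y}.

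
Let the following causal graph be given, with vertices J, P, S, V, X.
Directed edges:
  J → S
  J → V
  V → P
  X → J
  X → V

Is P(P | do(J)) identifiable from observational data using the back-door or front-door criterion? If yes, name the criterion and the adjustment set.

desc(J)\{J}={P,S,V}; candidates ⊆ {X}.
size 0: {}; under {} J still reaches {P,V,X} ∋ P.
{X}: J⊥P given {X} in G with J→· removed — back-door holds.
P(P|do(J)) = Σ_{X} P(P|J,X)·P(X).

P(P|do(J)): backdoor, adjust for {X}.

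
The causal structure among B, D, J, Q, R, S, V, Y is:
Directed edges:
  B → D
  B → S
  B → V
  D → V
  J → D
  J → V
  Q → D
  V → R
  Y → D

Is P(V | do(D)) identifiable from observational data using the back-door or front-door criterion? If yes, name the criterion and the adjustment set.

P(V|do(D)): backdoor, adjust for {B, J}.

desc(D)\{D}={R,V}; candidates ⊆ {B,J,Q,S,Y}.
size 0: {}; under {} D still reaches {B,J,Q,R,S,V,Y} ∋ V.
size 1: {B}, {J}, {Q} …(+2); under {B} D still reaches {J,Q,R,V,Y} ∋ V.
{B,J}: D⊥V given {B,J} in G with D→· removed — back-door holds.
P(V|do(D)) = Σ_{B,J} P(V|D,B,J)·P(B,J).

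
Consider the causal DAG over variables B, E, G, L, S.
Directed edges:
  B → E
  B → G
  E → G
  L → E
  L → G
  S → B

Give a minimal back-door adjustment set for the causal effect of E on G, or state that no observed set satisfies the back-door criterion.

E→G: minimal back-door set {B, L}.

desc(E)\{E}={G}; candidates ⊆ {B,L,S}.
size 0: {}; under {} E still reaches {B,G,L,S} ∋ G.
size 1: {B}, {L}, {S}; under {B} E still reaches {G,L} ∋ G.
{B,L}: E⊥G given {B,L} in G with E→· removed — back-door holds.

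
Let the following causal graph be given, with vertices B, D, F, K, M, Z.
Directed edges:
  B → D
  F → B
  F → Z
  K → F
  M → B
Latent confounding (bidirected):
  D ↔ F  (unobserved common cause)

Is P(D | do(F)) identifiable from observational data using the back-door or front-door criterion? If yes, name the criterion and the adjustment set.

desc(F)\{F}={B,D,Z}; candidates ⊆ {K,M}.
F↔D: latent back-door arc(s) into F.
size 0: {}; under {} F still reaches {D,K} ∋ D.
size 1: {K}, {M}; under {K} F still reaches {D} ∋ D.
size 2: {K,M}; under {K,M} F still reaches {D} ∋ D.
F↔D cannot be blocked by any observed set — no back-door set.
{B}: (i) intercepts every directed F→D path; (ii) no back-door F→{B}; (iii) {F} blocks every back-door {B}→D. Front-door holds.
P(D|do(F)) = Σ_{B} P(B|F) Σ_{F'} P(D|B,F')P(F').

P(D|do(F)): frontdoor, adjust for {B}.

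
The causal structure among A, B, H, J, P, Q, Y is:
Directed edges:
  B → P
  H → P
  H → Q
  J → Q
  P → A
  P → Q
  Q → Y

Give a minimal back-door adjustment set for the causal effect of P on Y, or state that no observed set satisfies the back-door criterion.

desc(P)\{P}={A,Q,Y}; candidates ⊆ {B,H,J}.
size 0: {}; under {} P still reaches {B,H,Q,Y} ∋ Y.
{H}: P⊥Y given {H} in G with P→· removed — back-door holds.

P→Y: minimal back-door set {H}.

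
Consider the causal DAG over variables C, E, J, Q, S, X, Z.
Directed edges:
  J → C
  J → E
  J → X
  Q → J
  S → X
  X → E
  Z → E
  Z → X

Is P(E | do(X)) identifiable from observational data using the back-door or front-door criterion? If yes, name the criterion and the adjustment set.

desc(X)\{X}={E}; candidates ⊆ {C,J,Q,S,Z}.
size 0: {}; under {} X still reaches {C,E,J,Q,S,Z} ∋ E.
size 1: {C}, {J}, {Q} …(+2); under {C} X still reaches {E,J,Q,S,Z} ∋ E.
{J,Z}: X⊥E given {J,Z} in G with X→· removed — back-door holds.
P(E|do(X)) = Σ_{J,Z} P(E|X,J,Z)·P(J,Z).

P(E|do(X)): backdoor, adjust for {J, Z}.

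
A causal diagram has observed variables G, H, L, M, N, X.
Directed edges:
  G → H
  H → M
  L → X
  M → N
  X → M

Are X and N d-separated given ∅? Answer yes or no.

Bayes-Ball from X | ∅ reaches {L,M,N}.
N ∈ reach(X|∅) ⇒ X ⊥̸ N | ∅.

No — X and N are d-connected given ∅.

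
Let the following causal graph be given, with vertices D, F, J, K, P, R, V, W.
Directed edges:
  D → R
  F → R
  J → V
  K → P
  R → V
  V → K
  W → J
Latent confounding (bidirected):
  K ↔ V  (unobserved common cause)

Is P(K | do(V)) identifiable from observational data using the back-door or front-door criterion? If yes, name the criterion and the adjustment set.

desc(V)\{V}={K,P}; candidates ⊆ {D,F,J,R,W}.
V↔K: latent back-door arc(s) into V.
size 0: {}; under {} V still reaches {D,F,J,K,P,R,W} ∋ K.
size 1: {D}, {F}, {J} …(+2); under {D} V still reaches {F,J,K,P,R,W} ∋ K.
size 2: {D,F}, {D,J}, {D,R} …(+7); under {D,F} V still reaches {J,K,P,R,W} ∋ K.
V↔K cannot be blocked by any observed set — no back-door set.
No mediator lies on a directed V→…→K path.
Neither criterion identifies P(K|do(V)) in this graph.

P(K|do(V)): not identifiable (no BD/FD set).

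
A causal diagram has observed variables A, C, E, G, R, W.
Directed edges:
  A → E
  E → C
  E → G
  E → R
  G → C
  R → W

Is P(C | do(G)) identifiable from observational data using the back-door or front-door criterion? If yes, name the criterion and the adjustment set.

desc(G)\{G}={C}; candidates ⊆ {A,E,R,W}.
size 0: {}; under {} G still reaches {A,C,E,R,W} ∋ C.
{E}: G⊥C given {E} in G with G→· removed — back-door holds.
P(C|do(G)) = Σ_{E} P(C|G,E)·P(E).

P(C|do(G)): backdoor, adjust for {E}.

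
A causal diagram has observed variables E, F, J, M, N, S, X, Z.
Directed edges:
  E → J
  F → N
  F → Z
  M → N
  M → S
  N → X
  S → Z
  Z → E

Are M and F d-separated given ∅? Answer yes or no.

Bayes-Ball from M | ∅ reaches {E,J,N,S,X,Z}.
F ∉ reach(M|∅) ⇒ M ⊥ F | ∅.

Yes — M ⊥ F | ∅.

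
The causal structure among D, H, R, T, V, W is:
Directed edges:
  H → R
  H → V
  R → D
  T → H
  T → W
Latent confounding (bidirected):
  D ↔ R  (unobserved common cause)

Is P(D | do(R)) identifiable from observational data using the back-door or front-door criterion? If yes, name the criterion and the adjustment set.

desc(R)\{R}={D}; candidates ⊆ {H,T,V,W}.
R↔D: latent back-door arc(s) into R.
size 0: {}; under {} R still reaches {D,H,T,V,W} ∋ D.
size 1: {H}, {T}, {V} …(+1); under {H} R still reaches {D} ∋ D.
size 2: {H,T}, {H,V}, {H,W} …(+3); under {H,T} R still reaches {D} ∋ D.
R↔D cannot be blocked by any observed set — no back-door set.
No mediator lies on a directed R→…→D path.
Neither criterion identifies P(D|do(R)) in this graph.

P(D|do(R)): not identifiable (no BD/FD set).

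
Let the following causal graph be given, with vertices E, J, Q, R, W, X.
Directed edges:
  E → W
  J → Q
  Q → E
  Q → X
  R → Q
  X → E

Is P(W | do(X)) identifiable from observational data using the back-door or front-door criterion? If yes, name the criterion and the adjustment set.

desc(X)\{X}={E,W}; candidates ⊆ {J,Q,R}.
size 0: {}; under {} X still reaches {E,J,Q,R,W} ∋ W.
{Q}: X⊥W given {Q} in G with X→· removed — back-door holds.
P(W|do(X)) = Σ_{Q} P(W|X,Q)·P(Q).

P(W|do(X)): backdoor, adjust for {Q}.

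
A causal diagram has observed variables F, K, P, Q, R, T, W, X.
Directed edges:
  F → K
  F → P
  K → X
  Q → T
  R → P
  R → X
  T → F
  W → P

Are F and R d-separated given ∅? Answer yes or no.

Bayes-Ball from F | ∅ reaches {K,P,Q,T,X}.
R ∉ reach(F|∅) ⇒ F ⊥ R | ∅.

Yes — F ⊥ R | ∅.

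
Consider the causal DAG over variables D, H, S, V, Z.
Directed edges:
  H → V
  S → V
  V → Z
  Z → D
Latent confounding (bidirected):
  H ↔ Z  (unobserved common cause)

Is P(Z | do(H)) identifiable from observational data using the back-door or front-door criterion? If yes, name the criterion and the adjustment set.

P(Z|do(H)): frontdoor, adjust for {V}.

desc(H)\{H}={D,V,Z}; candidates ⊆ {S}.
H↔Z: latent back-door arc(s) into H.
size 0: {}; under {} H still reaches {D,Z} ∋ Z.
size 1: {S}; under {S} H still reaches {D,Z} ∋ Z.
H↔Z cannot be blocked by any observed set — no back-door set.
{V}: (i) intercepts every directed H→Z path; (ii) no back-door H→{V}; (iii) {H} blocks every back-door {V}→Z. Front-door holds.
P(Z|do(H)) = Σ_{V} P(V|H) Σ_{H'} P(Z|V,H')P(H').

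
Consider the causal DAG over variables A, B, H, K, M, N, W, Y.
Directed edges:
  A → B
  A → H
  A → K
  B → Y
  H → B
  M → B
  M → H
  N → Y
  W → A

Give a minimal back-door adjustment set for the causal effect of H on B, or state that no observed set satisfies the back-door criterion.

H→B: minimal back-door set {A, M}.

desc(H)\{H}={B,Y}; candidates ⊆ {A,K,M,N,W}.
size 0: {}; under {} H still reaches {A,B,K,M,W,Y} ∋ B.
size 1: {A}, {K}, {M} …(+2); under {A} H still reaches {B,M,Y} ∋ B.
{A,M}: H⊥B given {A,M} in G with H→· removed — back-door holds.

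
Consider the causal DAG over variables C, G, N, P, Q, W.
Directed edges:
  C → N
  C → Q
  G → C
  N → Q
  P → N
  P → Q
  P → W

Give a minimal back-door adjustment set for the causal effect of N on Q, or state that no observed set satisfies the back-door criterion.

N→Q: minimal back-door set {C, P}.

desc(N)\{N}={Q}; candidates ⊆ {C,G,P,W}.
size 0: {}; under {} N still reaches {C,G,P,Q,W} ∋ Q.
size 1: {C}, {G}, {P} …(+1); under {C} N still reaches {P,Q,W} ∋ Q.
{C,P}: N⊥Q given {C,P} in G with N→· removed — back-door holds.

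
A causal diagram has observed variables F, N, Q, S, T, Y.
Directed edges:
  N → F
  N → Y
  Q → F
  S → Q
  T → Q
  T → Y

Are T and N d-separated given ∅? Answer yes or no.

Yes — T ⊥ N | ∅.

Bayes-Ball from T | ∅ reaches {F,Q,Y}.
N ∉ reach(T|∅) ⇒ T ⊥ N | ∅.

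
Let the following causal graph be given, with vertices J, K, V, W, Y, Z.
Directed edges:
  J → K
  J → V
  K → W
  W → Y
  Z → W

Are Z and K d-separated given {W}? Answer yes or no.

No — Z and K are d-connected given {W}.

Bayes-Ball from Z | {W} reaches {J,K,V}.
K ∈ reach(Z|{W}) ⇒ Z ⊥̸ K | {W}.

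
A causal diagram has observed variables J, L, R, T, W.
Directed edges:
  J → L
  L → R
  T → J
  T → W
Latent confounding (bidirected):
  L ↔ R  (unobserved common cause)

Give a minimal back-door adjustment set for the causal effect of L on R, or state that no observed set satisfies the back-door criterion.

desc(L)\{L}={R}; candidates ⊆ {J,T,W}.
L↔R: latent back-door arc(s) into L.
size 0: {}; under {} L still reaches {J,R,T,W} ∋ R.
size 1: {J}, {T}, {W}; under {J} L still reaches {R} ∋ R.
size 2: {J,T}, {J,W}, {T,W}; under {J,T} L still reaches {R} ∋ R.
L↔R cannot be blocked by any observed set — no back-door set.

L→R: no observed back-door set.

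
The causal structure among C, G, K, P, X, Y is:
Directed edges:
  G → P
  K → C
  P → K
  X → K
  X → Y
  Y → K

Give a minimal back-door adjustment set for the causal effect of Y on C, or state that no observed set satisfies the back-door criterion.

desc(Y)\{Y}={C,K}; candidates ⊆ {G,P,X}.
size 0: {}; under {} Y still reaches {C,K,X} ∋ C.
{X}: Y⊥C given {X} in G with Y→· removed — back-door holds.

Y→C: minimal back-door set {X}.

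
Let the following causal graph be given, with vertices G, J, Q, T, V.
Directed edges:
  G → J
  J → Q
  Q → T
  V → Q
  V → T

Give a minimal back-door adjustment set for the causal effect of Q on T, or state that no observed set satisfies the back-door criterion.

desc(Q)\{Q}={T}; candidates ⊆ {G,J,V}.
size 0: {}; under {} Q still reaches {G,J,T,V} ∋ T.
{V}: Q⊥T given {V} in G with Q→· removed — back-door holds.

Q→T: minimal back-door set {V}.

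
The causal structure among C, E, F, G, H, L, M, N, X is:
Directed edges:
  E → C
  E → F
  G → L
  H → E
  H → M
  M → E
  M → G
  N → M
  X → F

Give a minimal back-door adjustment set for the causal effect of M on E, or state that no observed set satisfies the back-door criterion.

desc(M)\{M}={C,E,F,G,L}; candidates ⊆ {H,N,X}.
size 0: {}; under {} M still reaches {C,E,F,H,N} ∋ E.
{H}: M⊥E given {H} in G with M→· removed — back-door holds.

M→E: minimal back-door set {H}.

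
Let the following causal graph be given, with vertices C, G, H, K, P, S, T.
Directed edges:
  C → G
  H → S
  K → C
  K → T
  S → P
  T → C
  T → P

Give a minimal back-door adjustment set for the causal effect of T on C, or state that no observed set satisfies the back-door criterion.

desc(T)\{T}={C,G,P}; candidates ⊆ {H,K,S}.
size 0: {}; under {} T still reaches {C,G,K} ∋ C.
{K}: T⊥C given {K} in G with T→· removed — back-door holds.

T→C: minimal back-door set {K}.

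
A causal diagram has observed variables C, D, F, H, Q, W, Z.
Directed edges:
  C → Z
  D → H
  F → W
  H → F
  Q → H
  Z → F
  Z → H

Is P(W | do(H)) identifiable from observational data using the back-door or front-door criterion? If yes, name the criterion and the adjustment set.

desc(H)\{H}={F,W}; candidates ⊆ {C,D,Q,Z}.
size 0: {}; under {} H still reaches {C,D,F,Q,W,Z} ∋ W.
{Z}: H⊥W given {Z} in G with H→· removed — back-door holds.
P(W|do(H)) = Σ_{Z} P(W|H,Z)·P(Z).

P(W|do(H)): backdoor, adjust for {Z}.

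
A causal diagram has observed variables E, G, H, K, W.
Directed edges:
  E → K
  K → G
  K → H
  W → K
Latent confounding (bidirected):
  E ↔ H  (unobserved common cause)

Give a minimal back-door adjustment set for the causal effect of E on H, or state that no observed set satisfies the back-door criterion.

E→H: no observed back-door set.

desc(E)\{E}={G,H,K}; candidates ⊆ {W}.
E↔H: latent back-door arc(s) into E.
size 0: {}; under {} E still reaches {H} ∋ H.
size 1: {W}; under {W} E still reaches {H} ∋ H.
E↔H cannot be blocked by any observed set — no back-door set.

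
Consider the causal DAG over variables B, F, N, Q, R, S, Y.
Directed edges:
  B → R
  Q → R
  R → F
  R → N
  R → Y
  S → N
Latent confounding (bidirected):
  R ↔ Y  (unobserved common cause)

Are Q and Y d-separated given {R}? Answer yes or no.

No — Q and Y are d-connected given {R}.

Bayes-Ball from Q | {R} reaches {B,Y}.
Y ∈ reach(Q|{R}) ⇒ Q ⊥̸ Y | {R}.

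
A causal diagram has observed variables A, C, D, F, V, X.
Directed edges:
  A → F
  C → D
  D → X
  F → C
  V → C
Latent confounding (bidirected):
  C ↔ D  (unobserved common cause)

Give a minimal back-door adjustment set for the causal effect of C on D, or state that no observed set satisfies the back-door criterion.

C→D: no observed back-door set.

desc(C)\{C}={D,X}; candidates ⊆ {A,F,V}.
C↔D: latent back-door arc(s) into C.
size 0: {}; under {} C still reaches {A,D,F,V,X} ∋ D.
size 1: {A}, {F}, {V}; under {A} C still reaches {D,F,V,X} ∋ D.
size 2: {A,F}, {A,V}, {F,V}; under {A,F} C still reaches {D,V,X} ∋ D.
C↔D cannot be blocked by any observed set — no back-door set.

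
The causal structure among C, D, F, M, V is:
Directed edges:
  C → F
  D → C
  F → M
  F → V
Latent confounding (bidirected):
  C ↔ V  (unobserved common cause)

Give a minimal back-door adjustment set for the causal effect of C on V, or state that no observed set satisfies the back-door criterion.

C→V: no observed back-door set.

desc(C)\{C}={F,M,V}; candidates ⊆ {D}.
C↔V: latent back-door arc(s) into C.
size 0: {}; under {} C still reaches {D,V} ∋ V.
size 1: {D}; under {D} C still reaches {V} ∋ V.
C↔V cannot be blocked by any observed set — no back-door set.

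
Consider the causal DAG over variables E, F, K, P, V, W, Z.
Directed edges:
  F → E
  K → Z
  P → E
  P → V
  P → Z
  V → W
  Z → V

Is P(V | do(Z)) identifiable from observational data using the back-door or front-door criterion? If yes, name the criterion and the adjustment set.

desc(Z)\{Z}={V,W}; candidates ⊆ {E,F,K,P}.
size 0: {}; under {} Z still reaches {E,K,P,V,W} ∋ V.
{P}: Z⊥V given {P} in G with Z→· removed — back-door holds.
P(V|do(Z)) = Σ_{P} P(V|Z,P)·P(P).

P(V|do(Z)): backdoor, adjust for {P}.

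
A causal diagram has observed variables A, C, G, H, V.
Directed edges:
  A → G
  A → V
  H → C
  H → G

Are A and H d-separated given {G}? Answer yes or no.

No — A and H are d-connected given {G}.

Bayes-Ball from A | {G} reaches {C,H,V}.
H ∈ reach(A|{G}) ⇒ A ⊥̸ H | {G}.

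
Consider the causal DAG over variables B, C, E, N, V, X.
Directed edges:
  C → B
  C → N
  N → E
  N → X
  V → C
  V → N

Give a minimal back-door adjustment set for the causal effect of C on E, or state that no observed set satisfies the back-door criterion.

desc(C)\{C}={B,E,N,X}; candidates ⊆ {V}.
size 0: {}; under {} C still reaches {E,N,V,X} ∋ E.
{V}: C⊥E given {V} in G with C→· removed — back-door holds.

C→E: minimal back-door set {V}.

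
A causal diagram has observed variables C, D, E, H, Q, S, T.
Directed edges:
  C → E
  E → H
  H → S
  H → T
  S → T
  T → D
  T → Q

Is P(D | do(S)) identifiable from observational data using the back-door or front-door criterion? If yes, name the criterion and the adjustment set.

P(D|do(S)): backdoor, adjust for {H}.

desc(S)\{S}={D,Q,T}; candidates ⊆ {C,E,H}.
size 0: {}; under {} S still reaches {C,D,E,H,Q,T} ∋ D.
{H}: S⊥D given {H} in G with S→· removed — back-door holds.
P(D|do(S)) = Σ_{H} P(D|S,H)·P(H).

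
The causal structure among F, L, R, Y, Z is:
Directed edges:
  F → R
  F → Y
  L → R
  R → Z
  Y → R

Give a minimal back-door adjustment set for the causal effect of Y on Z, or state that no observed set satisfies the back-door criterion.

Y→Z: minimal back-door set {F}.

desc(Y)\{Y}={R,Z}; candidates ⊆ {F,L}.
size 0: {}; under {} Y still reaches {F,R,Z} ∋ Z.
{F}: Y⊥Z given {F} in G with Y→· removed — back-door holds.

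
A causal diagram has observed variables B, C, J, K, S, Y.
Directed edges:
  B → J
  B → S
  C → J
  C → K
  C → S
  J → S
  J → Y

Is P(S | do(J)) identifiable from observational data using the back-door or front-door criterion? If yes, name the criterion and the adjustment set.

desc(J)\{J}={S,Y}; candidates ⊆ {B,C,K}.
size 0: {}; under {} J still reaches {B,C,K,S} ∋ S.
size 1: {B}, {C}, {K}; under {B} J still reaches {C,K,S} ∋ S.
{B,C}: J⊥S given {B,C} in G with J→· removed — back-door holds.
P(S|do(J)) = Σ_{B,C} P(S|J,B,C)·P(B,C).

P(S|do(J)): backdoor, adjust for {B, C}.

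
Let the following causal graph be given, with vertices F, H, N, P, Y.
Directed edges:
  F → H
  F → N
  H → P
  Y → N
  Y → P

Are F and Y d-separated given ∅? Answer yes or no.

Bayes-Ball from F | ∅ reaches {H,N,P}.
Y ∉ reach(F|∅) ⇒ F ⊥ Y | ∅.

Yes — F ⊥ Y | ∅.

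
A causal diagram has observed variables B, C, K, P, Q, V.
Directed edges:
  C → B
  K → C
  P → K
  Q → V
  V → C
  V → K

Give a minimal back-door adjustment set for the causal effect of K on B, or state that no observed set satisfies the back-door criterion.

desc(K)\{K}={B,C}; candidates ⊆ {P,Q,V}.
size 0: {}; under {} K still reaches {B,C,P,Q,V} ∋ B.
{V}: K⊥B given {V} in G with K→· removed — back-door holds.

K→B: minimal back-door set {V}.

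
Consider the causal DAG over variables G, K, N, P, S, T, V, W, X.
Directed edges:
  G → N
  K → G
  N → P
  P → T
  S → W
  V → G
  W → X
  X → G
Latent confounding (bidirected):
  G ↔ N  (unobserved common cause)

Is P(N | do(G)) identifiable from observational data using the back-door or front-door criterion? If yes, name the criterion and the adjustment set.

desc(G)\{G}={N,P,T}; candidates ⊆ {K,S,V,W,X}.
G↔N: latent back-door arc(s) into G.
size 0: {}; under {} G still reaches {K,N,P,S,T,V,W,X} ∋ N.
size 1: {K}, {S}, {V} …(+2); under {K} G still reaches {N,P,S,T,V,W,X} ∋ N.
size 2: {K,S}, {K,V}, {K,W} …(+7); under {K,S} G still reaches {N,P,T,V,W,X} ∋ N.
G↔N cannot be blocked by any observed set — no back-door set.
No mediator lies on a directed G→…→N path.
Neither criterion identifies P(N|do(G)) in this graph.

P(N|do(G)): not identifiable (no BD/FD set).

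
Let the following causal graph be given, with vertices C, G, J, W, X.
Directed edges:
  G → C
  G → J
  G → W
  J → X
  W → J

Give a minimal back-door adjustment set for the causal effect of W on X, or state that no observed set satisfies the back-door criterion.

W→X: minimal back-door set {G}.

desc(W)\{W}={J,X}; candidates ⊆ {C,G}.
size 0: {}; under {} W still reaches {C,G,J,X} ∋ X.
{G}: W⊥X given {G} in G with W→· removed — back-door holds.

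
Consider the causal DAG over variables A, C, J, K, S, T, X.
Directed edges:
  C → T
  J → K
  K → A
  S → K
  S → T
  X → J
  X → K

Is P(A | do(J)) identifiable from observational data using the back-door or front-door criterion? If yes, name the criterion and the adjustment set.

P(A|do(J)): backdoor, adjust for {X}.

desc(J)\{J}={A,K}; candidates ⊆ {C,S,T,X}.
size 0: {}; under {} J still reaches {A,K,X} ∋ A.
{X}: J⊥A given {X} in G with J→· removed — back-door holds.
P(A|do(J)) = Σ_{X} P(A|J,X)·P(X).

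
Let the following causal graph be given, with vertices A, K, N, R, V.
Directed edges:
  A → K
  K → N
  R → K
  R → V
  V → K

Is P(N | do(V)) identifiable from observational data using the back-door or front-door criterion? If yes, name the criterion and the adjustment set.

P(N|do(V)): backdoor, adjust for {R}.

desc(V)\{V}={K,N}; candidates ⊆ {A,R}.
size 0: {}; under {} V still reaches {K,N,R} ∋ N.
{R}: V⊥N given {R} in G with V→· removed — back-door holds.
P(N|do(V)) = Σ_{R} P(N|V,R)·P(R).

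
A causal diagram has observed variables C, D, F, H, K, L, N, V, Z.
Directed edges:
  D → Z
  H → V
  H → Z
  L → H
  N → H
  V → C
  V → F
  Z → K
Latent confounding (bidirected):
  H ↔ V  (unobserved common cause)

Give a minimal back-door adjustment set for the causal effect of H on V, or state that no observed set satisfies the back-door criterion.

desc(H)\{H}={C,F,K,V,Z}; candidates ⊆ {D,L,N}.
H↔V: latent back-door arc(s) into H.
size 0: {}; under {} H still reaches {C,F,L,N,V} ∋ V.
size 1: {D}, {L}, {N}; under {D} H still reaches {C,F,L,N,V} ∋ V.
size 2: {D,L}, {D,N}, {L,N}; under {D,L} H still reaches {C,F,N,V} ∋ V.
H↔V cannot be blocked by any observed set — no back-door set.

H→V: no observed back-door set.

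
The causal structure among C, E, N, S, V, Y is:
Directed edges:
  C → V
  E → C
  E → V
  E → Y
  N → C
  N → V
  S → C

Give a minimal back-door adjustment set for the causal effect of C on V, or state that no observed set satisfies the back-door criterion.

C→V: minimal back-door set {E, N}.

desc(C)\{C}={V}; candidates ⊆ {E,N,S,Y}.
size 0: {}; under {} C still reaches {E,N,S,V,Y} ∋ V.
size 1: {E}, {N}, {S} …(+1); under {E} C still reaches {N,S,V} ∋ V.
{E,N}: C⊥V given {E,N} in G with C→· removed — back-door holds.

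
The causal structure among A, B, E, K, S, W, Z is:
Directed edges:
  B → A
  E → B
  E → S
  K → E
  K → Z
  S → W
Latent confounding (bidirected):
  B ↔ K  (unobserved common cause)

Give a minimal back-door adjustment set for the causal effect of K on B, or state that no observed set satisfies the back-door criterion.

desc(K)\{K}={A,B,E,S,W,Z}; candidates ⊆ {—}.
K↔B: latent back-door arc(s) into K.
size 0: {}; under {} K still reaches {A,B} ∋ B.
K↔B cannot be blocked by any observed set — no back-door set.

K→B: no observed back-door set.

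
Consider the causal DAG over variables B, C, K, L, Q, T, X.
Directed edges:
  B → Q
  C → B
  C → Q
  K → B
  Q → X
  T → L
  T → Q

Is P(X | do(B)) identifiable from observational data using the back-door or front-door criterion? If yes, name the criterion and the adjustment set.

desc(B)\{B}={Q,X}; candidates ⊆ {C,K,L,T}.
size 0: {}; under {} B still reaches {C,K,Q,X} ∋ X.
{C}: B⊥X given {C} in G with B→· removed — back-door holds.
P(X|do(B)) = Σ_{C} P(X|B,C)·P(C).

P(X|do(B)): backdoor, adjust for {C}.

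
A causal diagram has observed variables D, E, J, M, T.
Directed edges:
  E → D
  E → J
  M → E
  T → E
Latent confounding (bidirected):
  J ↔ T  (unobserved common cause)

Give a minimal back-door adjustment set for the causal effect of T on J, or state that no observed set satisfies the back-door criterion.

T→J: no observed back-door set.

desc(T)\{T}={D,E,J}; candidates ⊆ {M}.
T↔J: latent back-door arc(s) into T.
size 0: {}; under {} T still reaches {J} ∋ J.
size 1: {M}; under {M} T still reaches {J} ∋ J.
T↔J cannot be blocked by any observed set — no back-door set.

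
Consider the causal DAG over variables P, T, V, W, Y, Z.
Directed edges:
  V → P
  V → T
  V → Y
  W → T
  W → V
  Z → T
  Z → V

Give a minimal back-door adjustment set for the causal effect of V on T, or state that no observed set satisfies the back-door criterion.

desc(V)\{V}={P,T,Y}; candidates ⊆ {W,Z}.
size 0: {}; under {} V still reaches {T,W,Z} ∋ T.
size 1: {W}, {Z}; under {W} V still reaches {T,Z} ∋ T.
{W,Z}: V⊥T given {W,Z} in G with V→· removed — back-door holds.

V→T: minimal back-door set {W, Z}.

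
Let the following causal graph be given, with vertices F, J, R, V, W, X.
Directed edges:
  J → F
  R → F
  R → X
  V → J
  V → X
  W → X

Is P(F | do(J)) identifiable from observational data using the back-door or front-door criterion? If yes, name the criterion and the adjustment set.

desc(J)\{J}={F}; candidates ⊆ {R,V,W,X}.
∅: J⊥F given ∅ in G with J→· removed — back-door holds.
P(F|do(J)) = P(F|J) — no adjustment needed.

P(F|do(J)): backdoor, adjust for ∅.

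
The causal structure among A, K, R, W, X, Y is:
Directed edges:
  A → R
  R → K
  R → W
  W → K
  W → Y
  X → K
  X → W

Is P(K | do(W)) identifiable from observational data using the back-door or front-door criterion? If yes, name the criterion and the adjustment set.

desc(W)\{W}={K,Y}; candidates ⊆ {A,R,X}.
size 0: {}; under {} W still reaches {A,K,R,X} ∋ K.
size 1: {A}, {R}, {X}; under {A} W still reaches {K,R,X} ∋ K.
{R,X}: W⊥K given {R,X} in G with W→· removed — back-door holds.
P(K|do(W)) = Σ_{R,X} P(K|W,R,X)·P(R,X).

P(K|do(W)): backdoor, adjust for {R, X}.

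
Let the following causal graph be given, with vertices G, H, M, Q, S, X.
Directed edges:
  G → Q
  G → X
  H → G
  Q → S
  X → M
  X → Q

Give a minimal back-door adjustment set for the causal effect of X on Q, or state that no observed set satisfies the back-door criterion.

X→Q: minimal back-door set {G}.

desc(X)\{X}={M,Q,S}; candidates ⊆ {G,H}.
size 0: {}; under {} X still reaches {G,H,Q,S} ∋ Q.
{G}: X⊥Q given {G} in G with X→· removed — back-door holds.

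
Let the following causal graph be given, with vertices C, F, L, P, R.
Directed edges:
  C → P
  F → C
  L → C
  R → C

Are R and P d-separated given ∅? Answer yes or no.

Bayes-Ball from R | ∅ reaches {C,P}.
P ∈ reach(R|∅) ⇒ R ⊥̸ P | ∅.

No — R and P are d-connected given ∅.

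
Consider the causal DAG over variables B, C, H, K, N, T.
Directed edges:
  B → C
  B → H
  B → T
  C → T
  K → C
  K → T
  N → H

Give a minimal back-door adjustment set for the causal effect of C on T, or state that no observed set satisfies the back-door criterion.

C→T: minimal back-door set {B, K}.

desc(C)\{C}={T}; candidates ⊆ {B,H,K,N}.
size 0: {}; under {} C still reaches {B,H,K,T} ∋ T.
size 1: {B}, {H}, {K} …(+1); under {B} C still reaches {K,T} ∋ T.
{B,K}: C⊥T given {B,K} in G with C→· removed — back-door holds.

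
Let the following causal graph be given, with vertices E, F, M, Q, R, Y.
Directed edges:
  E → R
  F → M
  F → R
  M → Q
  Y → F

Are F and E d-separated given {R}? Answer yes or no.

No — F and E are d-connected given {R}.

Bayes-Ball from F | {R} reaches {E,M,Q,Y}.
E ∈ reach(F|{R}) ⇒ F ⊥̸ E | {R}.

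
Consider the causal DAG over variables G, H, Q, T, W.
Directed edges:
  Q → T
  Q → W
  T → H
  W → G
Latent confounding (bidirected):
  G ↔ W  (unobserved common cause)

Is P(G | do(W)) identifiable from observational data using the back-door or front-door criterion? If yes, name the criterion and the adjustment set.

desc(W)\{W}={G}; candidates ⊆ {H,Q,T}.
W↔G: latent back-door arc(s) into W.
size 0: {}; under {} W still reaches {G,H,Q,T} ∋ G.
size 1: {H}, {Q}, {T}; under {H} W still reaches {G,Q,T} ∋ G.
size 2: {H,Q}, {H,T}, {Q,T}; under {H,Q} W still reaches {G} ∋ G.
W↔G cannot be blocked by any observed set — no back-door set.
No mediator lies on a directed W→…→G path.
Neither criterion identifies P(G|do(W)) in this graph.

P(G|do(W)): not identifiable (no BD/FD set).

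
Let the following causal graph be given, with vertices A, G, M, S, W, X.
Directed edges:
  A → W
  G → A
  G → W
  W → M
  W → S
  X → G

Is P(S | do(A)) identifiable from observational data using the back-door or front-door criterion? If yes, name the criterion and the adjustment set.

desc(A)\{A}={M,S,W}; candidates ⊆ {G,X}.
size 0: {}; under {} A still reaches {G,M,S,W,X} ∋ S.
{G}: A⊥S given {G} in G with A→· removed — back-door holds.
P(S|do(A)) = Σ_{G} P(S|A,G)·P(G).

P(S|do(A)): backdoor, adjust for {G}.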